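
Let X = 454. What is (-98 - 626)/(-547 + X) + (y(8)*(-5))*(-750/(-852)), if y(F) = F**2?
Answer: -1808596/6603 ≈ -273.91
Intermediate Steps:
(-98 - 626)/(-547 + X) + (y(8)*(-5))*(-750/(-852)) = (-98 - 626)/(-547 + 454) + (8**2*(-5))*(-750/(-852)) = -724/(-93) + (64*(-5))*(-750*(-1/852)) = -724*(-1/93) - 320*125/142 = 724/93 - 20000/71 = -1808596/6603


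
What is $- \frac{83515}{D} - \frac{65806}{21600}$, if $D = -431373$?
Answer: $- \frac{4430501273}{1552942800} \approx -2.853$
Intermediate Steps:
$- \frac{83515}{D} - \frac{65806}{21600} = - \frac{83515}{-431373} - \frac{65806}{21600} = \left(-83515\right) \left(- \frac{1}{431373}\right) - \frac{32903}{10800} = \frac{83515}{431373} - \frac{32903}{10800} = - \frac{4430501273}{1552942800}$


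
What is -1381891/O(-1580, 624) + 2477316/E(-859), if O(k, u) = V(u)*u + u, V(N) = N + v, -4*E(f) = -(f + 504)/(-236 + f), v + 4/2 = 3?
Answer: 847704300506923/27734304 ≈ 3.0565e+7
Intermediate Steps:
v = 1 (v = -2 + 3 = 1)
E(f) = (504 + f)/(4*(-236 + f)) (E(f) = -(-1)*(f + 504)/(-236 + f)/4 = -(-1)*(504 + f)/(-236 + f)/4 = -(-1)*(504 + f)/(4*(-236 + f)) = (504 + f)/(4*(-236 + f)))
V(N) = 1 + N (V(N) = N + 1 = 1 + N)
O(k, u) = u + u*(1 + u) (O(k, u) = (1 + u)*u + u = u*(1 + u) + u = u + u*(1 + u))
-1381891/O(-1580, 624) + 2477316/E(-859) = -1381891*1/(624*(2 + 624)) + 2477316/(((504 - 859)/(4*(-236 - 859)))) = -1381891/(624*626) + 2477316/(((¼)*(-355)/(-1095))) = -1381891/390624 + 2477316/(((¼)*(-1/1095)*(-355))) = -1381891*1/390624 + 2477316/(71/876) = -1381891/390624 + 2477316*(876/71) = -1381891/390624 + 2170128816/71 = 847704300506923/27734304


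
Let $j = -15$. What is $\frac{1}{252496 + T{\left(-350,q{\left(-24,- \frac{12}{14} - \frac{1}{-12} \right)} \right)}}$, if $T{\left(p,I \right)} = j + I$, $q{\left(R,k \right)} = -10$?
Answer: $\frac{1}{252471} \approx 3.9608 \cdot 10^{-6}$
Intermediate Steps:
$T{\left(p,I \right)} = -15 + I$
$\frac{1}{252496 + T{\left(-350,q{\left(-24,- \frac{12}{14} - \frac{1}{-12} \right)} \right)}} = \frac{1}{252496 - 25} = \frac{1}{252471}$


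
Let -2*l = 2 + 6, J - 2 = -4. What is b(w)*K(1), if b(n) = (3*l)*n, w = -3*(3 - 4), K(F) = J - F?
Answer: 108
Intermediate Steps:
J = -2 (J = 2 - 4 = -2)
K(F) = -2 - F
l = -4 (l = -(2 + 6)/2 = -1/2*8 = -4)
w = 3 (w = -3*(-1) = 3)
b(n) = -12*n (b(n) = (3*(-4))*n = -12*n)
b(w)*K(1) = (-12*3)*(-2 - 1*1) = -36*(-2 - 1) = -36*(-3) = 108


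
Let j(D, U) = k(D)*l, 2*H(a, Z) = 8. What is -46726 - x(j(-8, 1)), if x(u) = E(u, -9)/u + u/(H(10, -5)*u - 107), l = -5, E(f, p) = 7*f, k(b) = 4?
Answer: -8739091/187 ≈ -46733.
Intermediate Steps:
H(a, Z) = 4 (H(a, Z) = (1/2)*8 = 4)
j(D, U) = -20 (j(D, U) = 4*(-5) = -20)
x(u) = 7 + u/(-107 + 4*u) (x(u) = (7*u)/u + u/(4*u - 107) = 7 + u/(-107 + 4*u))
-46726 - x(j(-8, 1)) = -46726 - (-749 + 29*(-20))/(-107 + 4*(-20)) = -46726 - (-749 - 580)/(-107 - 80) = -46726 - (-1329)/(-187) = -46726 - (-1)*(-1329)/187 = -46726 - 1*1329/187 = -46726 - 1329/187 = -8739091/187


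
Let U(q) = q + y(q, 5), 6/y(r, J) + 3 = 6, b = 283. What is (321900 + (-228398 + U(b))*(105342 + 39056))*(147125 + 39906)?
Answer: -6160565307749294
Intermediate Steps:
y(r, J) = 2 (y(r, J) = 6/(-3 + 6) = 6/3 = 6*(⅓) = 2)
U(q) = 2 + q (U(q) = q + 2 = 2 + q)
(321900 + (-228398 + U(b))*(105342 + 39056))*(147125 + 39906) = (321900 + (-228398 + (2 + 283))*(105342 + 39056))*(147125 + 39906) = (321900 + (-228398 + 285)*144398)*187031 = (321900 - 228113*144398)*187031 = (321900 - 32939060974)*187031 = -32938739074*187031 = -6160565307749294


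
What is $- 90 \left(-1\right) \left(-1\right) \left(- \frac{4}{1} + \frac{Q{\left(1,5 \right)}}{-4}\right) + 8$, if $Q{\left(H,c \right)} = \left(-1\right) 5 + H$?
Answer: $278$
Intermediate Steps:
$Q{\left(H,c \right)} = -5 + H$
$- 90 \left(-1\right) \left(-1\right) \left(- \frac{4}{1} + \frac{Q{\left(1,5 \right)}}{-4}\right) + 8 = - 90 \left(-1\right) \left(-1\right) \left(- \frac{4}{1} + \frac{-5 + 1}{-4}\right) + 8 = - 90 \cdot 1 \left(\left(-4\right) 1 - -1\right) + 8 = - 90 \cdot 1 \left(-4 + 1\right) + 8 = - 90 \cdot 1 \left(-3\right) + 8 = \left(-90\right) \left(-3\right) + 8 = 270 + 8 = 278$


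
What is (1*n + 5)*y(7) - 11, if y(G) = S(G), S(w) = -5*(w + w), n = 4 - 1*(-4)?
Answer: -921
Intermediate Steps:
n = 8 (n = 4 + 4 = 8)
S(w) = -10*w
y(G) = -10*G
(1*n + 5)*y(7) - 11 = (1*8 + 5)*(-10*7) - 11 = (8 + 5)*(-70) - 11 = 13*(-70) - 11 = -910 - 11 = -921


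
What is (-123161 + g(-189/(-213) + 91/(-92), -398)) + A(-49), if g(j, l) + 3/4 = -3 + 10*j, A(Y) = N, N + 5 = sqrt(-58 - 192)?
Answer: -804551457/6532 + 5*I*sqrt(10) ≈ -1.2317e+5 + 15.811*I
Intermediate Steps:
N = -5 + 5*I*sqrt(10) (N = -5 + sqrt(-58 - 192) = -5 + sqrt(-250) = -5 + 5*I*sqrt(10) ≈ -5.0 + 15.811*I)
A(Y) = -5 + 5*I*sqrt(10)
g(j, l) = -15/4 + 10*j (g(j, l) = -3/4 + (-3 + 10*j) = -15/4 + 10*j)
(-123161 + g(-189/(-213) + 91/(-92), -398)) + A(-49) = (-123161 + (-15/4 + 10*(-189/(-213) + 91/(-92)))) + (-5 + 5*I*sqrt(10)) = (-123161 + (-15/4 + 10*(-189*(-1/213) + 91*(-1/92)))) + (-5 + 5*I*sqrt(10)) = (-123161 + (-15/4 + 10*(63/71 - 91/92))) + (-5 + 5*I*sqrt(10)) = (-123161 + (-15/4 + 10*(-665/6532))) + (-5 + 5*I*sqrt(10)) = (-123161 + (-15/4 - 3325/3266)) + (-5 + 5*I*sqrt(10)) = (-123161 - 31145/6532) + (-5 + 5*I*sqrt(10)) = -804518797/6532 + (-5 + 5*I*sqrt(10)) = -804551457/6532 + 5*I*sqrt(10)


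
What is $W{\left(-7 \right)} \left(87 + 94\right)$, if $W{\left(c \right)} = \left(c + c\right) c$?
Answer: $17738$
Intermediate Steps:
$W{\left(c \right)} = 2 c^{2}$ ($W{\left(c \right)} = 2 c c = 2 c^{2}$)
$W{\left(-7 \right)} \left(87 + 94\right) = 2 \left(-7\right)^{2} \left(87 + 94\right) = 2 \cdot 49 \cdot 181 = 98 \cdot 181 = 17738$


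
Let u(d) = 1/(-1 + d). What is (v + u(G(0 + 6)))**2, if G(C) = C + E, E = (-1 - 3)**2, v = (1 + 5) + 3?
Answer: 36100/441 ≈ 81.859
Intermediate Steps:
v = 9 (v = 6 + 3 = 9)
E = 16 (E = (-4)**2 = 16)
G(C) = 16 + C (G(C) = C + 16 = 16 + C)
(v + u(G(0 + 6)))**2 = (9 + 1/(-1 + (16 + (0 + 6))))**2 = (9 + 1/(-1 + (16 + 6)))**2 = (9 + 1/(-1 + 22))**2 = (9 + 1/21)**2 = (190/21)**2 = 36100/441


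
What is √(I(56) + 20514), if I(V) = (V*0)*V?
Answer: √20514 ≈ 143.23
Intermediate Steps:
I(V) = 0 (I(V) = 0*V = 0)
√(I(56) + 20514) = √(0 + 20514) = √20514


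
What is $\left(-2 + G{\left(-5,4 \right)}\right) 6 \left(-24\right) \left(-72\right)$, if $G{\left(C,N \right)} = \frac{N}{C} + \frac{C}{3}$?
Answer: $- \frac{231552}{5} \approx -46310.0$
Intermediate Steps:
$G{\left(C,N \right)} = \frac{C}{3} + \frac{N}{C}$ ($G{\left(C,N \right)} = \frac{N}{C} + C \frac{1}{3} = \frac{N}{C} + \frac{C}{3} = \frac{C}{3} + \frac{N}{C}$)
$\left(-2 + G{\left(-5,4 \right)}\right) 6 \left(-24\right) \left(-72\right) = \left(-2 + \left(\frac{1}{3} \left(-5\right) + \frac{4}{-5}\right)\right) 6 \left(-24\right) \left(-72\right) = \left(-2 + \left(- \frac{5}{3} + 4 \left(- \frac{1}{5}\right)\right)\right) 6 \left(-24\right) \left(-72\right) = \left(-2 - \frac{37}{15}\right) 6 \left(-24\right) \left(-72\right) = \left(- \frac{67}{15}\right) 6 \left(-24\right) \left(-72\right) = \left(- \frac{134}{5}\right) \left(-24\right) \left(-72\right) = \frac{3216}{5} \left(-72\right) = - \frac{231552}{5}$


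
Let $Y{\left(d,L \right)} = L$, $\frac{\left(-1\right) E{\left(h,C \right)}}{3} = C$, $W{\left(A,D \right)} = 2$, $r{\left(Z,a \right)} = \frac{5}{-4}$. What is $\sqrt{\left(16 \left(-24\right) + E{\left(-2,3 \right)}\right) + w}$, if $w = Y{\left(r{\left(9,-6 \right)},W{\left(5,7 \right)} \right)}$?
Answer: $i \sqrt{391} \approx 19.774 i$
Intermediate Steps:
$r{\left(Z,a \right)} = - \frac{5}{4}$ ($r{\left(Z,a \right)} = 5 \left(- \frac{1}{4}\right) = - \frac{5}{4}$)
$E{\left(h,C \right)} = - 3 C$
$w = 2$
$\sqrt{\left(16 \left(-24\right) + E{\left(-2,3 \right)}\right) + w} = \sqrt{\left(16 \left(-24\right) - 9\right) + 2} = \sqrt{\left(-384 - 9\right) + 2} = \sqrt{-393 + 2} = \sqrt{-391} = i \sqrt{391}$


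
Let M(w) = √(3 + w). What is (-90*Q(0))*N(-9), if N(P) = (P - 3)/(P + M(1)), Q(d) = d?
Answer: 0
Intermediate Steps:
N(P) = (-3 + P)/(2 + P) (N(P) = (P - 3)/(P + √(3 + 1)) = (-3 + P)/(P + √4) = (-3 + P)/(P + 2) = (-3 + P)/(2 + P))
(-90*Q(0))*N(-9) = (-90*0)*((-3 - 9)/(2 - 9)) = 0*(-12/(-7)) = 0*(-⅐*(-12)) = 0*(12/7) = 0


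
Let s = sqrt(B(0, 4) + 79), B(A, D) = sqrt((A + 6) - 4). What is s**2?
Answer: 79 + sqrt(2) ≈ 80.414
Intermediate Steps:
B(A, D) = sqrt(2 + A) (B(A, D) = sqrt((6 + A) - 4) = sqrt(2 + A))
s = sqrt(79 + sqrt(2)) (s = sqrt(sqrt(2 + 0) + 79) = sqrt(sqrt(2) + 79) = sqrt(79 + sqrt(2)) ≈ 8.9674)
s**2 = (sqrt(79 + sqrt(2)))**2 = 79 + sqrt(2)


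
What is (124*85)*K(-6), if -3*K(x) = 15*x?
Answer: 316200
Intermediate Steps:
K(x) = -5*x
(124*85)*K(-6) = (124*85)*(-5*(-6)) = 10540*30 = 316200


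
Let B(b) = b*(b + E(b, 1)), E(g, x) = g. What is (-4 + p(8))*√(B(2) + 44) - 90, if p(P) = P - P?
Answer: -90 - 8*√13 ≈ -118.84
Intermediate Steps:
p(P) = 0
B(b) = 2*b² (B(b) = b*(b + b) = b*(2*b) = 2*b²)
(-4 + p(8))*√(B(2) + 44) - 90 = (-4 + 0)*√(2*2² + 44) - 90 = -4*√(2*4 + 44) - 90 = -4*√(8 + 44) - 90 = -8*√13 - 90 = -90 - 8*√13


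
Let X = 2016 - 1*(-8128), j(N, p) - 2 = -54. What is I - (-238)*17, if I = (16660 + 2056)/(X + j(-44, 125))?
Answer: 10212737/2523 ≈ 4047.9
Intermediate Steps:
j(N, p) = -52 (j(N, p) = 2 - 54 = -52)
X = 10144 (X = 2016 + 8128 = 10144)
I = 4679/2523 (I = (16660 + 2056)/(10144 - 52) = 18716/10092 = 18716*(1/10092) = 4679/2523 ≈ 1.8545)
I - (-238)*17 = 4679/2523 - (-238)*17 = 4679/2523 - 238*(-17) = 4679/2523 + 4046 = 10212737/2523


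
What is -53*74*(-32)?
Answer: 125504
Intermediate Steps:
-53*74*(-32) = -3922*(-32) = 125504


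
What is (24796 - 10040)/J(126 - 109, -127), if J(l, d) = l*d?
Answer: -868/127 ≈ -6.8346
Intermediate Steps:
J(l, d) = d*l
(24796 - 10040)/J(126 - 109, -127) = (24796 - 10040)/((-127*(126 - 109))) = 14756/((-127*17)) = 14756/(-2159) = 14756*(-1/2159) = -868/127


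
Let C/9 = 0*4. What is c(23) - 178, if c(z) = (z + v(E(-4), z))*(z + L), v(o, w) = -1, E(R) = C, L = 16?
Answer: 680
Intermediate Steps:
C = 0 (C = 9*(0*4) = 9*0 = 0)
E(R) = 0
c(z) = (-1 + z)*(16 + z) (c(z) = (z - 1)*(z + 16) = (-1 + z)*(16 + z))
c(23) - 178 = (-16 + 23**2 + 15*23) - 178 = (-16 + 529 + 345) - 178 = 858 - 178 = 680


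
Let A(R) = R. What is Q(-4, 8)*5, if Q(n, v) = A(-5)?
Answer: -25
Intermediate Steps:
Q(n, v) = -5
Q(-4, 8)*5 = -5*5 = -25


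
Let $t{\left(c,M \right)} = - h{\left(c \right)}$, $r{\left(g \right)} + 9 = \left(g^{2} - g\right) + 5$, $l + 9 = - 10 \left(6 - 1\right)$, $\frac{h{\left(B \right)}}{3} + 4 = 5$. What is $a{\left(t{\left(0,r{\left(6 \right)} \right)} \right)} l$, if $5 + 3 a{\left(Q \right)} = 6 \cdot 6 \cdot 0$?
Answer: $\frac{295}{3} \approx 98.333$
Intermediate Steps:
$h{\left(B \right)} = 3$ ($h{\left(B \right)} = -12 + 3 \cdot 5 = -12 + 15 = 3$)
$l = -59$ ($l = -9 - 10 \left(6 - 1\right) = -9 - 50 = -59$)
$r{\left(g \right)} = -4 + g^{2} - g$ ($r{\left(g \right)} = -9 + \left(\left(g^{2} - g\right) + 5\right) = -9 + \left(5 + g^{2} - g\right) = -4 + g^{2} - g$)
$t{\left(c,M \right)} = -3$ ($t{\left(c,M \right)} = \left(-1\right) 3 = -3$)
$a{\left(Q \right)} = - \frac{5}{3}$ ($a{\left(Q \right)} = - \frac{5}{3} + \frac{6 \cdot 6 \cdot 0}{3} = - \frac{5}{3} + \frac{36 \cdot 0}{3} = - \frac{5}{3} + \frac{1}{3} \cdot 0 = - \frac{5}{3} + 0 = - \frac{5}{3}$)
$a{\left(t{\left(0,r{\left(6 \right)} \right)} \right)} l = \left(- \frac{5}{3}\right) \left(-59\right) = \frac{295}{3}$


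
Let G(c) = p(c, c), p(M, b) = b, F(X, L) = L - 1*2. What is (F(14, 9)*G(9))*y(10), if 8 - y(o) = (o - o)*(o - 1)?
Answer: 504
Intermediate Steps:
F(X, L) = -2 + L (F(X, L) = L - 2 = -2 + L)
G(c) = c
y(o) = 8 (y(o) = 8 - (o - o)*(o - 1) = 8 - 0*(-1 + o) = 8 - 1*0 = 8 + 0 = 8)
(F(14, 9)*G(9))*y(10) = ((-2 + 9)*9)*8 = (7*9)*8 = 63*8 = 504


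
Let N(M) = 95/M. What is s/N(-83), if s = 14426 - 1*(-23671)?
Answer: -3162051/95 ≈ -33285.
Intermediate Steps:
s = 38097 (s = 14426 + 23671 = 38097)
s/N(-83) = 38097/((95/(-83))) = 38097/((95*(-1/83))) = 38097/(-95/83) = 38097*(-83/95) = -3162051/95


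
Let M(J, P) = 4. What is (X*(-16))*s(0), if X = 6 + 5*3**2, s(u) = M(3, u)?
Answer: -3264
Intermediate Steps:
s(u) = 4
X = 51 (X = 6 + 5*9 = 6 + 45 = 51)
(X*(-16))*s(0) = (51*(-16))*4 = -816*4 = -3264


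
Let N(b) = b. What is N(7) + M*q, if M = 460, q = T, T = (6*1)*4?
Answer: 11047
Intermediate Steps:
T = 24 (T = 6*4 = 24)
q = 24
N(7) + M*q = 7 + 460*24 = 7 + 11040 = 11047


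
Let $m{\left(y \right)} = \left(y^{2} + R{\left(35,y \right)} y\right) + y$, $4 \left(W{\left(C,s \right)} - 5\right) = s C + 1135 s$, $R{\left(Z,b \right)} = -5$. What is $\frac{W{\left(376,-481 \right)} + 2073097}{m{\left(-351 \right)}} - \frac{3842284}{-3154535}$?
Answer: $\frac{1031242992575}{62891333388} \approx 16.397$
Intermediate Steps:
$W{\left(C,s \right)} = 5 + \frac{1135 s}{4} + \frac{C s}{4}$ ($W{\left(C,s \right)} = 5 + \frac{s C + 1135 s}{4} = 5 + \frac{C s + 1135 s}{4} = 5 + \frac{1135 s + C s}{4} = 5 + \left(\frac{1135 s}{4} + \frac{C s}{4}\right) = 5 + \frac{1135 s}{4} + \frac{C s}{4}$)
$m{\left(y \right)} = y^{2} - 4 y$ ($m{\left(y \right)} = \left(y^{2} - 5 y\right) + y = y^{2} - 4 y$)
$\frac{W{\left(376,-481 \right)} + 2073097}{m{\left(-351 \right)}} - \frac{3842284}{-3154535} = \frac{\left(5 + \frac{1135}{4} \left(-481\right) + \frac{1}{4} \cdot 376 \left(-481\right)\right) + 2073097}{\left(-351\right) \left(-4 - 351\right)} - \frac{3842284}{-3154535} = \frac{\left(5 - \frac{545935}{4} - 45214\right) + 2073097}{\left(-351\right) \left(-355\right)} - - \frac{3842284}{3154535} = \frac{- \frac{726771}{4} + 2073097}{124605} + \frac{3842284}{3154535} = \frac{7565617}{4} \cdot \frac{1}{124605} + \frac{3842284}{3154535} = \frac{7565617}{498420} + \frac{3842284}{3154535} = \frac{1031242992575}{62891333388}$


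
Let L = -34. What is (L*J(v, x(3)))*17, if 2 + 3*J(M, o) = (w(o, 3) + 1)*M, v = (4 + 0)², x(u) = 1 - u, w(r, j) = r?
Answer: 3468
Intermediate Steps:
v = 16 (v = 4² = 16)
J(M, o) = -⅔ + M*(1 + o)/3 (J(M, o) = -⅔ + ((o + 1)*M)/3 = -⅔ + ((1 + o)*M)/3 = -⅔ + (M*(1 + o))/3 = -⅔ + M*(1 + o)/3)
(L*J(v, x(3)))*17 = -34*(-⅔ + (⅓)*16 + (⅓)*16*(1 - 1*3))*17 = -34*(-⅔ + 16/3 + (⅓)*16*(1 - 3))*17 = -34*(-⅔ + 16/3 + (⅓)*16*(-2))*17 = -34*(-⅔ + 16/3 - 32/3)*17 = -34*(-6)*17 = 204*17 = 3468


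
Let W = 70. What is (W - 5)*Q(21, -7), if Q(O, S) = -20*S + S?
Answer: 8645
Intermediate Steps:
Q(O, S) = -19*S
(W - 5)*Q(21, -7) = (70 - 5)*(-19*(-7)) = 65*133 = 8645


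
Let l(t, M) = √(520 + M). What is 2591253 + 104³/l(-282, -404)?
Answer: 2591253 + 562432*√29/29 ≈ 2.6957e+6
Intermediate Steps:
2591253 + 104³/l(-282, -404) = 2591253 + 104³/(√(520 - 404)) = 2591253 + 1124864/(√116) = 2591253 + 1124864/((2*√29)) = 2591253 + 1124864*(√29/58) = 2591253 + 562432*√29/29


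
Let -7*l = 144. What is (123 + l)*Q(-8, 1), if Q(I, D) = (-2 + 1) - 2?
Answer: -2151/7 ≈ -307.29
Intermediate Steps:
Q(I, D) = -3 (Q(I, D) = -1 - 2 = -3)
l = -144/7 (l = -⅐*144 = -144/7 ≈ -20.571)
(123 + l)*Q(-8, 1) = (123 - 144/7)*(-3) = (717/7)*(-3) = -2151/7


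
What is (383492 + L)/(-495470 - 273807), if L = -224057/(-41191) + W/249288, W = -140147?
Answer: -231641633801075/464662404532248 ≈ -0.49852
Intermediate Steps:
L = 2945995667/604024824 (L = -224057/(-41191) - 140147/249288 = -224057*(-1/41191) - 140147*1/249288 = 224057/41191 - 140147/249288 = 2945995667/604024824 ≈ 4.8773)
(383492 + L)/(-495470 - 273807) = (383492 + 2945995667/604024824)/(-495470 - 273807) = (231641633801075/604024824)/(-769277) = (231641633801075/604024824)*(-1/769277) = -231641633801075/464662404532248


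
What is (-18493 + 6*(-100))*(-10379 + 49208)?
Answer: -741362097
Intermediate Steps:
(-18493 + 6*(-100))*(-10379 + 49208) = (-18493 - 600)*38829 = -19093*38829 = -741362097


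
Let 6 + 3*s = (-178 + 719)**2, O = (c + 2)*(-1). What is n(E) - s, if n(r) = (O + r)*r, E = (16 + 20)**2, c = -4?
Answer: 4753949/3 ≈ 1.5847e+6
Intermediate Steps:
E = 1296 (E = 36**2 = 1296)
O = 2 (O = (-4 + 2)*(-1) = -2*(-1) = 2)
n(r) = r*(2 + r) (n(r) = (2 + r)*r = r*(2 + r))
s = 292675/3 (s = -2 + (-178 + 719)**2/3 = -2 + (1/3)*541**2 = -2 + (1/3)*292681 = -2 + 292681/3 = 292675/3 ≈ 97558.)
n(E) - s = 1296*(2 + 1296) - 1*292675/3 = 1296*1298 - 292675/3 = 1682208 - 292675/3 = 4753949/3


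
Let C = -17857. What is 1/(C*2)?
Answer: -1/35714 ≈ -2.8000e-5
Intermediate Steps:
1/(C*2) = 1/(-17857*2) = 1/(-35714) = -1/35714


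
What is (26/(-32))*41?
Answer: -533/16 ≈ -33.313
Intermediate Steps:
(26/(-32))*41 = -1/32*26*41 = -13/16*41 = -533/16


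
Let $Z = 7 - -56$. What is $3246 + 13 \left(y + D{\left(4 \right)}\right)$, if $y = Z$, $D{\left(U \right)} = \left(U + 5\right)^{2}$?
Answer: $5118$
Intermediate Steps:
$Z = 63$ ($Z = 7 + 56 = 63$)
$D{\left(U \right)} = \left(5 + U\right)^{2}$
$y = 63$
$3246 + 13 \left(y + D{\left(4 \right)}\right) = 3246 + 13 \left(63 + \left(5 + 4\right)^{2}\right) = 3246 + 13 \left(63 + 9^{2}\right) = 3246 + 13 \left(63 + 81\right) = 3246 + 13 \cdot 144 = 3246 + 1872 = 5118$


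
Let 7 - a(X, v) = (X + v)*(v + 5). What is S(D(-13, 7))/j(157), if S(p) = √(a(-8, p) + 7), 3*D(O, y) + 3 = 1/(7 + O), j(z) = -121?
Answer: -√16109/2178 ≈ -0.058274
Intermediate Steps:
D(O, y) = -1 + 1/(3*(7 + O))
a(X, v) = 7 - (5 + v)*(X + v) (a(X, v) = 7 - (X + v)*(v + 5) = 7 - (X + v)*(5 + v) = 7 - (5 + v)*(X + v))
S(p) = √(54 - p² + 3*p) (S(p) = √((7 - p² - 5*(-8) - 5*p - 1*(-8)*p) + 7) = √((7 - p² + 40 - 5*p + 8*p) + 7) = √((47 - p² + 3*p) + 7) = √(54 - p² + 3*p))
S(D(-13, 7))/j(157) = √(54 - ((-20/3 - 1*(-13))/(7 - 13))² + 3*((-20/3 - 1*(-13))/(7 - 13)))/(-121) = √(54 - ((-20/3 + 13)/(-6))² + 3*((-20/3 + 13)/(-6)))*(-1/121) = √(54 - (-⅙*19/3)² + 3*(-⅙*19/3))*(-1/121) = √(54 - (-19/18)² + 3*(-19/18))*(-1/121) = √(54 - 1*361/324 - 19/6)*(-1/121) = √(54 - 361/324 - 19/6)*(-1/121) = √(16109/324)*(-1/121) = (√16109/18)*(-1/121) = -√16109/2178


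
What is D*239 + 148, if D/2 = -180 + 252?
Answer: 34564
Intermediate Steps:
D = 144 (D = 2*(-180 + 252) = 2*72 = 144)
D*239 + 148 = 144*239 + 148 = 34416 + 148 = 34564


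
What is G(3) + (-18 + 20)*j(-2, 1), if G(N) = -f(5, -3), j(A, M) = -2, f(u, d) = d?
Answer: -1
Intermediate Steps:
G(N) = 3 (G(N) = -1*(-3) = 3)
G(3) + (-18 + 20)*j(-2, 1) = 3 + (-18 + 20)*(-2) = 3 + 2*(-2) = 3 - 4 = -1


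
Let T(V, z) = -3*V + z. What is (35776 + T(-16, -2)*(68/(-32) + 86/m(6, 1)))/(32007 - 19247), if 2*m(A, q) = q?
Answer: 15851/4640 ≈ 3.4162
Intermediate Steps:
T(V, z) = z - 3*V
m(A, q) = q/2
(35776 + T(-16, -2)*(68/(-32) + 86/m(6, 1)))/(32007 - 19247) = (35776 + (-2 - 3*(-16))*(68/(-32) + 86/(((1/2)*1))))/(32007 - 19247) = (35776 + (-2 + 48)*(68*(-1/32) + 86/(1/2)))/12760 = (35776 + 46*(-17/8 + 86*2))*(1/12760) = (35776 + 46*(-17/8 + 172))*(1/12760) = (35776 + 46*(1359/8))*(1/12760) = (35776 + 31257/4)*(1/12760) = (174361/4)*(1/12760) = 15851/4640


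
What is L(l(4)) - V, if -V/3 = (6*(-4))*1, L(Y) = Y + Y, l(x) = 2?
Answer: -68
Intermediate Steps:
L(Y) = 2*Y
V = 72 (V = -3*6*(-4) = -(-72) = -3*(-24) = 72)
L(l(4)) - V = 2*2 - 1*72 = 4 - 72 = -68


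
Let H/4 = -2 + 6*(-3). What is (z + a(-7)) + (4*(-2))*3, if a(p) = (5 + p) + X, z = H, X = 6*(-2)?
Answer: -118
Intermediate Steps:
H = -80 (H = 4*(-2 + 6*(-3)) = 4*(-2 - 18) = 4*(-20) = -80)
X = -12
z = -80
a(p) = -7 + p (a(p) = (5 + p) - 12 = -7 + p)
(z + a(-7)) + (4*(-2))*3 = (-80 + (-7 - 7)) + (4*(-2))*3 = (-80 - 14) - 8*3 = -94 - 24 = -118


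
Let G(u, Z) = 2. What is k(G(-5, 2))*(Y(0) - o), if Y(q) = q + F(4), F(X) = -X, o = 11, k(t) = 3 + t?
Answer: -75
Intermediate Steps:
Y(q) = -4 + q (Y(q) = q - 1*4 = q - 4 = -4 + q)
k(G(-5, 2))*(Y(0) - o) = (3 + 2)*((-4 + 0) - 1*11) = 5*(-4 - 11) = 5*(-15) = -75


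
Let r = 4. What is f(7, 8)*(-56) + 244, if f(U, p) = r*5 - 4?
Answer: -652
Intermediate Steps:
f(U, p) = 16 (f(U, p) = 4*5 - 4 = 20 - 4 = 16)
f(7, 8)*(-56) + 244 = 16*(-56) + 244 = -896 + 244 = -652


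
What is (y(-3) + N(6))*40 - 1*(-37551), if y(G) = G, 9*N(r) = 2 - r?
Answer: 336719/9 ≈ 37413.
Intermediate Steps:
N(r) = 2/9 - r/9 (N(r) = (2 - r)/9 = 2/9 - r/9)
(y(-3) + N(6))*40 - 1*(-37551) = (-3 + (2/9 - ⅑*6))*40 - 1*(-37551) = (-3 + (2/9 - ⅔))*40 + 37551 = (-3 - 4/9)*40 + 37551 = -31/9*40 + 37551 = -1240/9 + 37551 = 336719/9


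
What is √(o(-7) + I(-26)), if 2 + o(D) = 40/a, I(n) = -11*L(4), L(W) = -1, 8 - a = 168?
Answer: √35/2 ≈ 2.9580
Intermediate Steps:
a = -160 (a = 8 - 1*168 = 8 - 168 = -160)
I(n) = 11 (I(n) = -11*(-1) = 11)
o(D) = -9/4 (o(D) = -2 + 40/(-160) = -2 + 40*(-1/160) = -2 - ¼ = -9/4)
√(o(-7) + I(-26)) = √(-9/4 + 11) = √(35/4) = √35/2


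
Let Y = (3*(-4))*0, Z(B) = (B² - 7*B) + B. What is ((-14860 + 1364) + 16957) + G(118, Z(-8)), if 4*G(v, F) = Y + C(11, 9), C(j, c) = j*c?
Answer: 13943/4 ≈ 3485.8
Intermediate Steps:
C(j, c) = c*j
Z(B) = B² - 6*B
Y = 0 (Y = -12*0 = 0)
G(v, F) = 99/4 (G(v, F) = (0 + 9*11)/4 = (0 + 99)/4 = (¼)*99 = 99/4)
((-14860 + 1364) + 16957) + G(118, Z(-8)) = ((-14860 + 1364) + 16957) + 99/4 = (-13496 + 16957) + 99/4 = 3461 + 99/4 = 13943/4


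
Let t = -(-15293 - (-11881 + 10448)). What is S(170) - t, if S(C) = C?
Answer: -13690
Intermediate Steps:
t = 13860 (t = -(-15293 - 1*(-1433)) = -(-15293 + 1433) = -1*(-13860) = 13860)
S(170) - t = 170 - 1*13860 = 170 - 13860 = -13690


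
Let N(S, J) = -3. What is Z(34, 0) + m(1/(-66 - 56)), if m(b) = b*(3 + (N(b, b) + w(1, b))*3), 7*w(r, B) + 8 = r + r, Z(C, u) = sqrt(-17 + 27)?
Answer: 30/427 + sqrt(10) ≈ 3.2325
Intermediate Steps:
Z(C, u) = sqrt(10)
w(r, B) = -8/7 + 2*r/7 (w(r, B) = -8/7 + (r + r)/7 = -8/7 + (2*r)/7 = -8/7 + 2*r/7)
m(b) = -60*b/7 (m(b) = b*(3 + (-3 + (-8/7 + (2/7)*1))*3) = b*(3 + (-3 + (-8/7 + 2/7))*3) = b*(3 + (-3 - 6/7)*3) = b*(3 - 27/7*3) = b*(3 - 81/7) = b*(-60/7) = -60*b/7)
Z(34, 0) + m(1/(-66 - 56)) = sqrt(10) - 60/(7*(-66 - 56)) = sqrt(10) - 60/7/(-122) = sqrt(10) - 60/7*(-1/122) = sqrt(10) + 30/427 = 30/427 + sqrt(10)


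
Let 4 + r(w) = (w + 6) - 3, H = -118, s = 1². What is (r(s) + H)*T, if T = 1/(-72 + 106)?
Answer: -59/17 ≈ -3.4706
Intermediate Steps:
s = 1
r(w) = -1 + w (r(w) = -4 + ((w + 6) - 3) = -4 + ((6 + w) - 3) = -4 + (3 + w) = -1 + w)
T = 1/34 ≈ 0.029412
(r(s) + H)*T = ((-1 + 1) - 118)*(1/34) = (0 - 118)*(1/34) = -118*1/34 = -59/17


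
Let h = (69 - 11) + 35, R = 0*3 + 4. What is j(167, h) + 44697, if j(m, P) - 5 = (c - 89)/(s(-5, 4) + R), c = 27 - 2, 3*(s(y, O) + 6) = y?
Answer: 491914/11 ≈ 44719.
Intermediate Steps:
s(y, O) = -6 + y/3
c = 25
R = 4 (R = 0 + 4 = 4)
h = 93 (h = 58 + 35 = 93)
j(m, P) = 247/11 (j(m, P) = 5 + (25 - 89)/((-6 + (⅓)*(-5)) + 4) = 5 - 64/((-6 - 5/3) + 4) = 5 - 64/(-23/3 + 4) = 5 - 64/(-11/3) = 5 - 64*(-3/11) = 5 + 192/11 = 247/11)
j(167, h) + 44697 = 247/11 + 44697 = 491914/11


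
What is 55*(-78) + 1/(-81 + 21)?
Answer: -257401/60 ≈ -4290.0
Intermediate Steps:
55*(-78) + 1/(-81 + 21) = -4290 + 1/(-60) = -4290 - 1/60 = -257401/60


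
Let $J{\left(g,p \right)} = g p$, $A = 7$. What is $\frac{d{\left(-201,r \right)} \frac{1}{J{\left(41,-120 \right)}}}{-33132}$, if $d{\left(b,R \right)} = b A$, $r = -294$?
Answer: $- \frac{469}{54336480} \approx -8.6314 \cdot 10^{-6}$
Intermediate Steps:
$d{\left(b,R \right)} = 7 b$ ($d{\left(b,R \right)} = b 7 = 7 b$)
$\frac{d{\left(-201,r \right)} \frac{1}{J{\left(41,-120 \right)}}}{-33132} = \frac{7 \left(-201\right) \frac{1}{41 \left(-120\right)}}{-33132} = - \frac{1407}{-4920} \left(- \frac{1}{33132}\right) = \left(-1407\right) \left(- \frac{1}{4920}\right) \left(- \frac{1}{33132}\right) = \frac{469}{1640} \left(- \frac{1}{33132}\right) = - \frac{469}{54336480}$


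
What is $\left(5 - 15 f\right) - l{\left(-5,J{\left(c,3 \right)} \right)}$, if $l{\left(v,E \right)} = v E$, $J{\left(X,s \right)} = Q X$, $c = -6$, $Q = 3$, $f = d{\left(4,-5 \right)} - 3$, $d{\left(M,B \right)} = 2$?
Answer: $-70$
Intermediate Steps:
$f = -1$ ($f = 2 - 3 = -1$)
$J{\left(X,s \right)} = 3 X$
$l{\left(v,E \right)} = E v$
$\left(5 - 15 f\right) - l{\left(-5,J{\left(c,3 \right)} \right)} = \left(5 - -15\right) - 3 \left(-6\right) \left(-5\right) = \left(5 + 15\right) - \left(-18\right) \left(-5\right) = 20 - 90 = -70$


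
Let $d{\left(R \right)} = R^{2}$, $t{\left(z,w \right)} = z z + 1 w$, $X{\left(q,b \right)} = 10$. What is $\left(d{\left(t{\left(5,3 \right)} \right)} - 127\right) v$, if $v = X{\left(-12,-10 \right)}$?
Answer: $6570$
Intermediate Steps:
$v = 10$
$t{\left(z,w \right)} = w + z^{2}$ ($t{\left(z,w \right)} = z^{2} + w = w + z^{2}$)
$\left(d{\left(t{\left(5,3 \right)} \right)} - 127\right) v = \left(\left(3 + 5^{2}\right)^{2} - 127\right) 10 = \left(\left(3 + 25\right)^{2} - 127\right) 10 = \left(28^{2} - 127\right) 10 = \left(784 - 127\right) 10 = 657 \cdot 10 = 6570$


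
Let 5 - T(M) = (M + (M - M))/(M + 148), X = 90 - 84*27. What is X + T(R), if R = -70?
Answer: -84712/39 ≈ -2172.1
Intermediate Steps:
X = -2178 (X = 90 - 2268 = -2178)
T(M) = 5 - M/(148 + M) (T(M) = 5 - (M + (M - M))/(M + 148) = 5 - (M + 0)/(148 + M) = 5 - M/(148 + M))
X + T(R) = -2178 + 4*(185 - 70)/(148 - 70) = -2178 + 4*115/78 = -2178 + 4*(1/78)*115 = -2178 + 230/39 = -84712/39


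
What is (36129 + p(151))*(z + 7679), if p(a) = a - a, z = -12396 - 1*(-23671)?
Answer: 684789066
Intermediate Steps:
z = 11275 (z = -12396 + 23671 = 11275)
p(a) = 0
(36129 + p(151))*(z + 7679) = (36129 + 0)*(11275 + 7679) = 36129*18954 = 684789066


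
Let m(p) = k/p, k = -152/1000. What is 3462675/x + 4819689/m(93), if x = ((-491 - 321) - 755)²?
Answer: -137578309813165800/46654291 ≈ -2.9489e+9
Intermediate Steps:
k = -19/125 (k = -152*1/1000 = -19/125 ≈ -0.15200)
m(p) = -19/(125*p)
x = 2455489 (x = (-812 - 755)² = (-1567)² = 2455489)
3462675/x + 4819689/m(93) = 3462675/2455489 + 4819689/((-19/125/93)) = 3462675*(1/2455489) + 4819689/((-19/125*1/93)) = 3462675/2455489 + 4819689/(-19/11625) = 3462675/2455489 + 4819689*(-11625/19) = 3462675/2455489 - 56028884625/19 = -137578309813165800/46654291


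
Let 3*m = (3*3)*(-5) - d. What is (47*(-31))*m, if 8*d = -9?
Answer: 170469/8 ≈ 21309.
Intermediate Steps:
d = -9/8 (d = (1/8)*(-9) = -9/8 ≈ -1.1250)
m = -117/8 (m = ((3*3)*(-5) - 1*(-9/8))/3 = (9*(-5) + 9/8)/3 = (-45 + 9/8)/3 = (1/3)*(-351/8) = -117/8 ≈ -14.625)
(47*(-31))*m = (47*(-31))*(-117/8) = -1457*(-117/8) = 170469/8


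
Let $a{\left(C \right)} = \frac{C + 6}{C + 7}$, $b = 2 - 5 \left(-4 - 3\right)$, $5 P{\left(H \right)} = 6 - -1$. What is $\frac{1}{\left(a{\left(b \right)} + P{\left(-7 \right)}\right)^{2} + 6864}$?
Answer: $\frac{48400}{332491129} \approx 0.00014557$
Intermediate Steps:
$P{\left(H \right)} = \frac{7}{5}$ ($P{\left(H \right)} = \frac{6 - -1}{5} = \frac{6 + 1}{5} = \frac{1}{5} \cdot 7 = \frac{7}{5}$)
$b = 37$ ($b = 2 - -35 = 2 + 35 = 37$)
$a{\left(C \right)} = \frac{6 + C}{7 + C}$
$\frac{1}{\left(a{\left(b \right)} + P{\left(-7 \right)}\right)^{2} + 6864} = \frac{1}{\left(\frac{6 + 37}{7 + 37} + \frac{7}{5}\right)^{2} + 6864} = \frac{1}{\left(\frac{1}{44} \cdot 43 + \frac{7}{5}\right)^{2} + 6864} = \frac{1}{\left(\frac{43}{44} + \frac{7}{5}\right)^{2} + 6864} = \frac{1}{\left(\frac{523}{220}\right)^{2} + 6864} = \frac{1}{\frac{273529}{48400} + 6864} = \frac{1}{\frac{332491129}{48400}} = \frac{48400}{332491129}$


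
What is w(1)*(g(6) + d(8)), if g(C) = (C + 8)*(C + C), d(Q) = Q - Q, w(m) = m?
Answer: 168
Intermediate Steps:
d(Q) = 0
g(C) = 2*C*(8 + C) (g(C) = (8 + C)*(2*C) = 2*C*(8 + C))
w(1)*(g(6) + d(8)) = 1*(2*6*(8 + 6) + 0) = 1*(2*6*14 + 0) = 1*(168 + 0) = 1*168 = 168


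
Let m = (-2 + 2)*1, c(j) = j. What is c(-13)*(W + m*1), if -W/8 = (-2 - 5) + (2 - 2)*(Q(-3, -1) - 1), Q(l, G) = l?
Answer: -728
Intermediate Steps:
m = 0 (m = 0*1 = 0)
W = 56 (W = -8*((-2 - 5) + (2 - 2)*(-3 - 1)) = -8*(-7 + 0*(-4)) = -8*(-7 + 0) = -8*(-7) = 56)
c(-13)*(W + m*1) = -13*(56 + 0*1) = -13*(56 + 0) = -13*56 = -728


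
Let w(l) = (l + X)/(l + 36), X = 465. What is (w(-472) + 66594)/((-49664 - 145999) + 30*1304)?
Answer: -29034991/68252748 ≈ -0.42540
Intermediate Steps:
w(l) = (465 + l)/(36 + l) (w(l) = (l + 465)/(l + 36) = (465 + l)/(36 + l))
(w(-472) + 66594)/((-49664 - 145999) + 30*1304) = ((465 - 472)/(36 - 472) + 66594)/((-49664 - 145999) + 30*1304) = (-7/(-436) + 66594)/(-195663 + 39120) = (-1/436*(-7) + 66594)/(-156543) = (7/436 + 66594)*(-1/156543) = (29034991/436)*(-1/156543) = -29034991/68252748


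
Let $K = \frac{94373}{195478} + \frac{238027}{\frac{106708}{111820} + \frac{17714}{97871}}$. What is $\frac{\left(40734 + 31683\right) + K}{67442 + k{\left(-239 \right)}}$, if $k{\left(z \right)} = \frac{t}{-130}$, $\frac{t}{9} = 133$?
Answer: $\frac{11132727247219941785045}{2661324034559701857709} \approx 4.1832$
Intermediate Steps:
$t = 1197$ ($t = 9 \cdot 133 = 1197$)
$k{\left(z \right)} = - \frac{1197}{130}$ ($k{\left(z \right)} = \frac{1197}{-130} = 1197 \left(- \frac{1}{130}\right) = - \frac{1197}{130}$)
$K = \frac{127302998248913937631}{607174125293686}$ ($K = 94373 \cdot \frac{1}{195478} + \frac{238027}{106708 \cdot \frac{1}{111820} + 17714 \cdot \frac{1}{97871}} = \frac{94373}{195478} + \frac{238027}{\frac{26677}{27955} + \frac{17714}{97871}} = \frac{94373}{195478} + \frac{238027}{\frac{3106099537}{2735983805}} = \frac{94373}{195478} + 238027 \cdot \frac{2735983805}{3106099537} = \frac{94373}{195478} + \frac{651238017152735}{3106099537} = \frac{127302998248913937631}{607174125293686} \approx 2.0966 \cdot 10^{5}$)
$\frac{\left(40734 + 31683\right) + K}{67442 + k{\left(-239 \right)}} = \frac{\left(40734 + 31683\right) + \frac{127302998248913937631}{607174125293686}}{67442 - \frac{1197}{130}} = \frac{72417 + \frac{127302998248913937631}{607174125293686}}{\frac{8766263}{130}} = \frac{171272726880306796693}{607174125293686} \cdot \frac{130}{8766263} = \frac{11132727247219941785045}{2661324034559701857709}$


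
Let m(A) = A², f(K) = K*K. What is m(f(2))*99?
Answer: 1584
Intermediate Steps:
f(K) = K²
m(f(2))*99 = (2²)²*99 = 4²*99 = 16*99 = 1584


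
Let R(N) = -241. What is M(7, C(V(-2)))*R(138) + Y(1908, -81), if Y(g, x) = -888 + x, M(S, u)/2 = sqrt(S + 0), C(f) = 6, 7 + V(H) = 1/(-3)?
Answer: -969 - 482*sqrt(7) ≈ -2244.3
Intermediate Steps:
V(H) = -22/3 (V(H) = -7 + 1/(-3) = -7 - 1/3 = -22/3)
M(S, u) = 2*sqrt(S) (M(S, u) = 2*sqrt(S + 0) = 2*sqrt(S))
M(7, C(V(-2)))*R(138) + Y(1908, -81) = (2*sqrt(7))*(-241) + (-888 - 81) = -482*sqrt(7) - 969 = -969 - 482*sqrt(7)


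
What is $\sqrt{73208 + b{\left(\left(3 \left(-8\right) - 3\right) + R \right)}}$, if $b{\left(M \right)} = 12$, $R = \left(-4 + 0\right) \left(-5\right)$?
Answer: $2 \sqrt{18305} \approx 270.59$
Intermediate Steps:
$R = 20$ ($R = \left(-4\right) \left(-5\right) = 20$)
$\sqrt{73208 + b{\left(\left(3 \left(-8\right) - 3\right) + R \right)}} = \sqrt{73208 + 12} = \sqrt{73220} = 2 \sqrt{18305}$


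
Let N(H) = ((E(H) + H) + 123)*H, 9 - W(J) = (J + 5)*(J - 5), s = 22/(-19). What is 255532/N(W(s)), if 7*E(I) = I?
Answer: 116554150202/2388306195 ≈ 48.802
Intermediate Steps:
s = -22/19 (s = 22*(-1/19) = -22/19 ≈ -1.1579)
E(I) = I/7
W(J) = 9 - (-5 + J)*(5 + J) (W(J) = 9 - (J + 5)*(J - 5) = 9 - (5 + J)*(-5 + J) = 9 - (-5 + J)*(5 + J))
N(H) = H*(123 + 8*H/7) (N(H) = ((H/7 + H) + 123)*H = (8*H/7 + 123)*H = (123 + 8*H/7)*H = H*(123 + 8*H/7))
255532/N(W(s)) = 255532/(((34 - (-22/19)**2)*(861 + 8*(34 - (-22/19)**2))/7)) = 255532/(((34 - 1*484/361)*(861 + 8*(34 - 1*484/361))/7)) = 255532/(((34 - 484/361)*(861 + 8*(34 - 484/361))/7)) = 255532/(((1/7)*(11790/361)*(861 + 8*(11790/361)))) = 255532/(((1/7)*(11790/361)*(861 + 94320/361))) = 255532/(((1/7)*(11790/361)*(405141/361))) = 255532/(4776612390/912247) = 255532*(912247/4776612390) = 116554150202/2388306195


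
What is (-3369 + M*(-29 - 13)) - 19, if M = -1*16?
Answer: -2716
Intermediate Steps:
M = -16
(-3369 + M*(-29 - 13)) - 19 = (-3369 - 16*(-29 - 13)) - 19 = (-3369 - 16*(-42)) - 19 = (-3369 + 672) - 19 = -2697 - 19 = -2716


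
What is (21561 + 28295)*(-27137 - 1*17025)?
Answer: -2201740672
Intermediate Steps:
(21561 + 28295)*(-27137 - 1*17025) = 49856*(-27137 - 17025) = 49856*(-44162) = -2201740672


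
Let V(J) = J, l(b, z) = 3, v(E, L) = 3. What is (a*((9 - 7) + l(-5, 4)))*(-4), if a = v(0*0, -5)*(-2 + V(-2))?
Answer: 240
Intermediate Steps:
a = -12 (a = 3*(-2 - 2) = 3*(-4) = -12)
(a*((9 - 7) + l(-5, 4)))*(-4) = -12*((9 - 7) + 3)*(-4) = -12*(2 + 3)*(-4) = -12*5*(-4) = -60*(-4) = 240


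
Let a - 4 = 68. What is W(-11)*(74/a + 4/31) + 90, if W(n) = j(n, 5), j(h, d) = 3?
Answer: 34771/372 ≈ 93.470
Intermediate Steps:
a = 72 (a = 4 + 68 = 72)
W(n) = 3
W(-11)*(74/a + 4/31) + 90 = 3*(74/72 + 4/31) + 90 = 3*(74*(1/72) + 4*(1/31)) + 90 = 3*(37/36 + 4/31) + 90 = 3*(1291/1116) + 90 = 1291/372 + 90 = 34771/372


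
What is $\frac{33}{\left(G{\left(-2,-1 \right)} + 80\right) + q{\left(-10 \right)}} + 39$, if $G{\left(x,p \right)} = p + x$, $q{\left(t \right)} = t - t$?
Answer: $\frac{276}{7} \approx 39.429$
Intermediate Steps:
$q{\left(t \right)} = 0$
$\frac{33}{\left(G{\left(-2,-1 \right)} + 80\right) + q{\left(-10 \right)}} + 39 = \frac{33}{\left(\left(-1 - 2\right) + 80\right) + 0} + 39 = \frac{33}{\left(-3 + 80\right) + 0} + 39 = \frac{33}{77 + 0} + 39 = \frac{33}{77} + 39 = 33 \cdot \frac{1}{77} + 39 = \frac{3}{7} + 39 = \frac{276}{7}$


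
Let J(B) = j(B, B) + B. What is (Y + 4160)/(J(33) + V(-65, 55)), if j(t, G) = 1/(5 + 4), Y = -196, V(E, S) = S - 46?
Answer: 35676/379 ≈ 94.132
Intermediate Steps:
V(E, S) = -46 + S
j(t, G) = ⅑ (j(t, G) = 1/9 = ⅑)
J(B) = ⅑ + B
(Y + 4160)/(J(33) + V(-65, 55)) = (-196 + 4160)/((⅑ + 33) + (-46 + 55)) = 3964/(298/9 + 9) = 3964/(379/9) = 3964*(9/379) = 35676/379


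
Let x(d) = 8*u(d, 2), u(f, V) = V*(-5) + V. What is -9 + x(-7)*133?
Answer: -8521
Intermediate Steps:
u(f, V) = -4*V (u(f, V) = -5*V + V = -4*V)
x(d) = -64 (x(d) = 8*(-4*2) = 8*(-8) = -64)
-9 + x(-7)*133 = -9 - 64*133 = -9 - 8512 = -8521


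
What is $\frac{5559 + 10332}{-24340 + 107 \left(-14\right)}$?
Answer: $- \frac{15891}{25838} \approx -0.61502$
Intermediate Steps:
$\frac{5559 + 10332}{-24340 + 107 \left(-14\right)} = \frac{15891}{-24340 - 1498} = \frac{15891}{-25838} = 15891 \left(- \frac{1}{25838}\right) = - \frac{15891}{25838}$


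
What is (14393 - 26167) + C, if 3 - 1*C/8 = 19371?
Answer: -166718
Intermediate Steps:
C = -154944 (C = 24 - 8*19371 = 24 - 154968 = -154944)
(14393 - 26167) + C = (14393 - 26167) - 154944 = -11774 - 154944 = -166718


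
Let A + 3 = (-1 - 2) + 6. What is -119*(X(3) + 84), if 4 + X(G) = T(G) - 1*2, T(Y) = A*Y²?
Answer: -9282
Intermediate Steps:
A = 0 (A = -3 + ((-1 - 2) + 6) = -3 + (-3 + 6) = -3 + 3 = 0)
T(Y) = 0 (T(Y) = 0*Y² = 0)
X(G) = -6 (X(G) = -4 + (0 - 1*2) = -4 + (0 - 2) = -4 - 2 = -6)
-119*(X(3) + 84) = -119*(-6 + 84) = -119*78 = -9282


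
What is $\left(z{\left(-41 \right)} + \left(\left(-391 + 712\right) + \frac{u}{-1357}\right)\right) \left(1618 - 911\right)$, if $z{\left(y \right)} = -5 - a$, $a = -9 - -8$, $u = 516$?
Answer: $\frac{303764671}{1357} \approx 2.2385 \cdot 10^{5}$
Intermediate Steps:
$a = -1$ ($a = -9 + 8 = -1$)
$z{\left(y \right)} = -4$ ($z{\left(y \right)} = -5 - -1 = -5 + 1 = -4$)
$\left(z{\left(-41 \right)} + \left(\left(-391 + 712\right) + \frac{u}{-1357}\right)\right) \left(1618 - 911\right) = \left(-4 + \left(\left(-391 + 712\right) + \frac{516}{-1357}\right)\right) \left(1618 - 911\right) = \left(-4 + \left(321 + 516 \left(- \frac{1}{1357}\right)\right)\right) 707 = \left(-4 + \left(321 - \frac{516}{1357}\right)\right) 707 = \left(-4 + \frac{435081}{1357}\right) 707 = \frac{429653}{1357} \cdot 707 = \frac{303764671}{1357}$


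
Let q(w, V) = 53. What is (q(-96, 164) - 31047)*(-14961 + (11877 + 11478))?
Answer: -260163636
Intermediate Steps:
(q(-96, 164) - 31047)*(-14961 + (11877 + 11478)) = (53 - 31047)*(-14961 + (11877 + 11478)) = -30994*(-14961 + 23355) = -30994*8394 = -260163636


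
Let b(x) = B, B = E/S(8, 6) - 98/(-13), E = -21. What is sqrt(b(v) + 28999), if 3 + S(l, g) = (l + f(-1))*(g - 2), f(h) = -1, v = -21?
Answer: 6*sqrt(3404141)/65 ≈ 170.31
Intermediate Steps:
S(l, g) = -3 + (-1 + l)*(-2 + g) (S(l, g) = -3 + (l - 1)*(g - 2) = -3 + (-1 + l)*(-2 + g))
B = 2177/325 (B = -21/(-1 - 1*6 - 2*8 + 6*8) - 98/(-13) = -21/(-1 - 6 - 16 + 48) - 98*(-1/13) = -21/25 + 98/13 = 2177/325 ≈ 6.6985)
b(x) = 2177/325
sqrt(b(v) + 28999) = sqrt(2177/325 + 28999) = sqrt(9426852/325) = 6*sqrt(3404141)/65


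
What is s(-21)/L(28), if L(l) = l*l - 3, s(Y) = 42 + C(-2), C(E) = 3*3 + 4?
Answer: 5/71 ≈ 0.070423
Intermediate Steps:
C(E) = 13 (C(E) = 9 + 4 = 13)
s(Y) = 55 (s(Y) = 42 + 13 = 55)
L(l) = -3 + l**2 (L(l) = l**2 - 3 = -3 + l**2)
s(-21)/L(28) = 55/(-3 + 28**2) = 55/(-3 + 784) = 55/781 = 55*(1/781) = 5/71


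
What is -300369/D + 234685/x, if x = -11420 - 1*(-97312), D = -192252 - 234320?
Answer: 7869333998/2289945139 ≈ 3.4365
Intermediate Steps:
D = -426572
x = 85892 (x = -11420 + 97312 = 85892)
-300369/D + 234685/x = -300369/(-426572) + 234685/85892 = -300369*(-1/426572) + 234685*(1/85892) = 300369/426572 + 234685/85892 = 7869333998/2289945139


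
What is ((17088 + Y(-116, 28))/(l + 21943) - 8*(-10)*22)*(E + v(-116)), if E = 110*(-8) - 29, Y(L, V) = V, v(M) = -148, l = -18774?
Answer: -5913445692/3169 ≈ -1.8660e+6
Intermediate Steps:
E = -909 (E = -880 - 29 = -909)
((17088 + Y(-116, 28))/(l + 21943) - 8*(-10)*22)*(E + v(-116)) = ((17088 + 28)/(-18774 + 21943) - 8*(-10)*22)*(-909 - 148) = (17116/3169 + 80*22)*(-1057) = (17116*(1/3169) + 1760)*(-1057) = (17116/3169 + 1760)*(-1057) = (5594556/3169)*(-1057) = -5913445692/3169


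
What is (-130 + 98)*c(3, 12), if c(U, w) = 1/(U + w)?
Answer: -32/15 ≈ -2.1333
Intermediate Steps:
(-130 + 98)*c(3, 12) = (-130 + 98)/(3 + 12) = -32/15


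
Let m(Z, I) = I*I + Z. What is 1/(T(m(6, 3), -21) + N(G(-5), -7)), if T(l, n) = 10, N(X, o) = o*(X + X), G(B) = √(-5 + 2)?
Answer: 5/344 + 7*I*√3/344 ≈ 0.014535 + 0.035245*I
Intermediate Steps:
G(B) = I*√3 (G(B) = √(-3) = I*√3)
N(X, o) = 2*X*o (N(X, o) = o*(2*X) = 2*X*o)
m(Z, I) = Z + I² (m(Z, I) = I² + Z = Z + I²)
1/(T(m(6, 3), -21) + N(G(-5), -7)) = 1/(10 + 2*(I*√3)*(-7)) = 1/(10 - 14*I*√3)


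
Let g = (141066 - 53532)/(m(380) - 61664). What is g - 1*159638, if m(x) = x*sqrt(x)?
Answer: -9347829347191/58555889 - 4157865*sqrt(95)/234223556 ≈ -1.5964e+5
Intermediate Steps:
m(x) = x**(3/2)
g = 87534/(-61664 + 760*sqrt(95)) (g = (141066 - 53532)/(380**(3/2) - 61664) = 87534/(760*sqrt(95) - 61664) = 87534/(-61664 + 760*sqrt(95)) ≈ -1.6133)
g - 1*159638 = (-84339009/58555889 - 4157865*sqrt(95)/234223556) - 1*159638 = (-84339009/58555889 - 4157865*sqrt(95)/234223556) - 159638 = -9347829347191/58555889 - 4157865*sqrt(95)/234223556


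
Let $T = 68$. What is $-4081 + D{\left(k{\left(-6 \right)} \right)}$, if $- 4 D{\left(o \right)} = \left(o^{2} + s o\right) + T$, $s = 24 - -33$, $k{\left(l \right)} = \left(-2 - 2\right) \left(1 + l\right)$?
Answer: $-4483$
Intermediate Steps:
$k{\left(l \right)} = -4 - 4 l$ ($k{\left(l \right)} = - 4 \left(1 + l\right) = -4 - 4 l$)
$s = 57$ ($s = 24 + 33 = 57$)
$D{\left(o \right)} = -17 - \frac{57 o}{4} - \frac{o^{2}}{4}$ ($D{\left(o \right)} = - \frac{\left(o^{2} + 57 o\right) + 68}{4} = - \frac{68 + o^{2} + 57 o}{4} = -17 - \frac{57 o}{4} - \frac{o^{2}}{4}$)
$-4081 + D{\left(k{\left(-6 \right)} \right)} = -4081 - \left(17 + \frac{\left(-4 - -24\right)^{2}}{4} + \frac{57 \left(-4 - -24\right)}{4}\right) = -4081 - \left(17 + \frac{\left(-4 + 24\right)^{2}}{4} + \frac{57 \left(-4 + 24\right)}{4}\right) = -4081 - \left(302 + 100\right) = -4081 - 402 = -4483$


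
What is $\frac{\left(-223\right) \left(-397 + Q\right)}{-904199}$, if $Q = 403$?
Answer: $\frac{1338}{904199} \approx 0.0014798$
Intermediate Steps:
$\frac{\left(-223\right) \left(-397 + Q\right)}{-904199} = \frac{\left(-223\right) \left(-397 + 403\right)}{-904199} = \left(-223\right) 6 \left(- \frac{1}{904199}\right) = \left(-1338\right) \left(- \frac{1}{904199}\right) = \frac{1338}{904199}$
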